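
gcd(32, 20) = 4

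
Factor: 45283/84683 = 7^1*19^(-1 ) * 4457^( - 1 )*6469^1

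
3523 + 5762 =9285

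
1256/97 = 12 + 92/97  =  12.95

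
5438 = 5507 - 69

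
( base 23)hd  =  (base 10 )404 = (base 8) 624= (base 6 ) 1512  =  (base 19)125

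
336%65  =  11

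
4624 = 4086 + 538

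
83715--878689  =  962404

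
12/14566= 6/7283 = 0.00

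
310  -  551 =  - 241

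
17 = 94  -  77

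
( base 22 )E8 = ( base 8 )474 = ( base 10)316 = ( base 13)1B4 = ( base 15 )161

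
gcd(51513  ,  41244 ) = 21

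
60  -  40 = 20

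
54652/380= 13663/95 = 143.82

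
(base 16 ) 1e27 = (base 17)19C1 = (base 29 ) 955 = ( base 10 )7719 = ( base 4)1320213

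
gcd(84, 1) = 1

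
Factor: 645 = 3^1*5^1*43^1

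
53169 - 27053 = 26116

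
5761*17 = 97937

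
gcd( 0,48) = 48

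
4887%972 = 27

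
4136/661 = 6 + 170/661 = 6.26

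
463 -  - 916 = 1379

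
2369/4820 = 2369/4820=0.49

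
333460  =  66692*5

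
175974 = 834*211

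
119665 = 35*3419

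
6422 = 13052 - 6630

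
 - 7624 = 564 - 8188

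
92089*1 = 92089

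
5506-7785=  - 2279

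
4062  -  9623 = -5561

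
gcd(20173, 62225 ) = 1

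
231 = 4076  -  3845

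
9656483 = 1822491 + 7833992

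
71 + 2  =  73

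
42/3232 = 21/1616 = 0.01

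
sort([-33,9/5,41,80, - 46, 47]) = [ - 46,-33,9/5,41,47 , 80 ] 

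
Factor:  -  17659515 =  - 3^1*5^1*17^1*23^1*3011^1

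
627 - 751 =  - 124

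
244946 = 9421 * 26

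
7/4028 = 7/4028  =  0.00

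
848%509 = 339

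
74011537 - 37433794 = 36577743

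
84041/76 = 1105 + 61/76 = 1105.80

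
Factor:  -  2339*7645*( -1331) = 23800482805 = 5^1 * 11^4 *139^1*2339^1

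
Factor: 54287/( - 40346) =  - 2^( - 1)*20173^ (-1) * 54287^1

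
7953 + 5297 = 13250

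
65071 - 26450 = 38621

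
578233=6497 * 89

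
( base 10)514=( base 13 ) 307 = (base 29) HL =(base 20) 15E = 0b1000000010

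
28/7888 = 7/1972  =  0.00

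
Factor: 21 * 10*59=12390  =  2^1*3^1*5^1 *7^1*59^1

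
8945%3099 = 2747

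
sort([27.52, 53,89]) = [27.52, 53,89]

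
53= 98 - 45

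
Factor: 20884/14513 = 908/631 = 2^2 *227^1*631^( - 1 ) 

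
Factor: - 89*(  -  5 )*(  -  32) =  - 14240 = -2^5 *5^1*89^1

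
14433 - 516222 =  - 501789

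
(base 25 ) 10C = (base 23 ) 14g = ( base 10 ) 637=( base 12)451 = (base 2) 1001111101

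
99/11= 9 = 9.00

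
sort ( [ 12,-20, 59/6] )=[ -20,59/6 , 12 ] 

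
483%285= 198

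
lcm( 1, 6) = 6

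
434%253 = 181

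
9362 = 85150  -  75788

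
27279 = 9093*3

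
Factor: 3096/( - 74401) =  - 2^3* 3^2  *  43^1* 47^( - 1)*1583^ ( - 1)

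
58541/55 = 1064 + 21/55  =  1064.38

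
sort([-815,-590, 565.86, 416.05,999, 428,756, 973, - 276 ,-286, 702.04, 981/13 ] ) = [ - 815, - 590, - 286, - 276, 981/13, 416.05,428, 565.86, 702.04, 756, 973,999]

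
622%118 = 32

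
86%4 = 2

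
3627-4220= - 593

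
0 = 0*4122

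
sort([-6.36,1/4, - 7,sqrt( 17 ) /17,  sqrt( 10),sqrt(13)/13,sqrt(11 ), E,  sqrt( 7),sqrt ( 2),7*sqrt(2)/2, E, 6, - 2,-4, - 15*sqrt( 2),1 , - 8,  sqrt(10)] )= [ - 15*sqrt( 2), - 8,-7,-6.36,-4, -2, sqrt ( 17)/17, 1/4, sqrt( 13 )/13,  1, sqrt( 2),sqrt( 7),E,E,sqrt (10),  sqrt(10 ), sqrt(11), 7*sqrt(2 ) /2,6 ]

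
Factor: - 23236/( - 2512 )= 2^(-2)*37^1= 37/4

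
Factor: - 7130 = -2^1*5^1*23^1*31^1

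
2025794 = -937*( - 2162) 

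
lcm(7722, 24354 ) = 316602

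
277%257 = 20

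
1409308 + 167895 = 1577203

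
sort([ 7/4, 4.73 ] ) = [ 7/4 , 4.73] 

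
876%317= 242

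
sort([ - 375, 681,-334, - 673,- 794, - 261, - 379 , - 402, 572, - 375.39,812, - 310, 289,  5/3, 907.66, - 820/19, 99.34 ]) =[-794, - 673, - 402,- 379, - 375.39, - 375, - 334, - 310,  -  261, - 820/19 , 5/3, 99.34, 289, 572 , 681, 812,  907.66 ]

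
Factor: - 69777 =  - 3^2*7753^1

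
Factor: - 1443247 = -13^1*67^1*1657^1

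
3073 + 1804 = 4877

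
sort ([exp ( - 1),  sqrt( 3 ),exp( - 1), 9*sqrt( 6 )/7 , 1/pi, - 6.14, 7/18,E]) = [-6.14,1/pi , exp( - 1),exp( - 1),7/18,sqrt( 3 ),  E,9*sqrt( 6 ) /7]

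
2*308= 616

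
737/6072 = 67/552 = 0.12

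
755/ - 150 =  - 6 + 29/30   =  - 5.03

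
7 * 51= 357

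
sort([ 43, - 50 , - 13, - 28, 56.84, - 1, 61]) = [ - 50, - 28, - 13, - 1,43,56.84 , 61 ] 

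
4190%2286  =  1904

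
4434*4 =17736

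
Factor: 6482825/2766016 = 2^( - 6)*5^2*11^( - 1)*257^1*1009^1*3929^( - 1) 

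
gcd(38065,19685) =5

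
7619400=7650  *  996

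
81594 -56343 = 25251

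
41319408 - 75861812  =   - 34542404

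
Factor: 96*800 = 76800=2^10*3^1*5^2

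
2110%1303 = 807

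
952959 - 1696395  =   - 743436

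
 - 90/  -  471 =30/157 = 0.19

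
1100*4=4400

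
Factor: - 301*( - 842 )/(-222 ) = -126721/111  =  -3^( - 1)*7^1*37^(-1)*43^1 * 421^1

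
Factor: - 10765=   -  5^1*2153^1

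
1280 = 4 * 320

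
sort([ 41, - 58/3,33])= [ - 58/3,  33, 41 ]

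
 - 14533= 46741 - 61274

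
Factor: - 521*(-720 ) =2^4 * 3^2*5^1*521^1=375120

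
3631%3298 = 333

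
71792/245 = 10256/35 = 293.03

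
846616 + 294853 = 1141469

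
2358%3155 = 2358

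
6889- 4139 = 2750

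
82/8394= 41/4197 =0.01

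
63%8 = 7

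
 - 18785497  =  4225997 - 23011494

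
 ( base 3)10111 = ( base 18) 54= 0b1011110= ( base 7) 163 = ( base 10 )94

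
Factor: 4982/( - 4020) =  - 2491/2010= - 2^ (-1 ) * 3^( - 1 ) * 5^(-1 )*47^1 * 53^1*67^ ( - 1)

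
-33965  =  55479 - 89444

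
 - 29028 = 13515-42543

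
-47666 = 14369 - 62035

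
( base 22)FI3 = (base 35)68t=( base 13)3642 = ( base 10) 7659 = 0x1deb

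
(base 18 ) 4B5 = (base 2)10111011011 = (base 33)1CE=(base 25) 29O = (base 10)1499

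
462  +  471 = 933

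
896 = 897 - 1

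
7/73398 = 7/73398 = 0.00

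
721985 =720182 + 1803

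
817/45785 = 817/45785 = 0.02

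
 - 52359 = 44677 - 97036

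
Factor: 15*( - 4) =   -  60 = - 2^2 * 3^1*5^1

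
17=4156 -4139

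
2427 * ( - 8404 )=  - 20396508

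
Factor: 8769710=2^1 * 5^1*876971^1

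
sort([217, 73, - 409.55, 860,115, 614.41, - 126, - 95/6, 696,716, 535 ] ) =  [ - 409.55, - 126, - 95/6, 73, 115, 217,535,  614.41, 696, 716, 860] 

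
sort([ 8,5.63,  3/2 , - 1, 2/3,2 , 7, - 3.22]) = [- 3.22 , - 1, 2/3,3/2 , 2, 5.63, 7,  8] 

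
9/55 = 9/55 = 0.16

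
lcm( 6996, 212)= 6996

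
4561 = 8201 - 3640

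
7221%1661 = 577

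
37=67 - 30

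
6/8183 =6/8183=0.00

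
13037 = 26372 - 13335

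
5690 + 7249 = 12939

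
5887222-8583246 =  - 2696024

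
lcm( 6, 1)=6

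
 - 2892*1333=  - 3855036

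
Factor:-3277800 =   -  2^3 * 3^3*5^2*607^1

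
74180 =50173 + 24007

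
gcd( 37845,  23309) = 1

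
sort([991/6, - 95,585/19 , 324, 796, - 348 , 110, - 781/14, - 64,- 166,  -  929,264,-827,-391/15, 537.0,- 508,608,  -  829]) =[-929,  -  829, - 827, - 508, - 348, - 166, - 95,- 64,-781/14, - 391/15, 585/19, 110, 991/6, 264, 324, 537.0,608,796] 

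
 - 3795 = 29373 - 33168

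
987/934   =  987/934 = 1.06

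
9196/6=4598/3=1532.67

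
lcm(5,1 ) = 5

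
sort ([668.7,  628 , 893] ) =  [ 628, 668.7, 893 ] 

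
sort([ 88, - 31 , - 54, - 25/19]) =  [ - 54, - 31, - 25/19, 88 ] 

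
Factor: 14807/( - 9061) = -67/41 = - 41^( - 1 )*67^1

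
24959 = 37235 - 12276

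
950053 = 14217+935836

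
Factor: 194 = 2^1*97^1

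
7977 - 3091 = 4886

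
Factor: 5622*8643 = 48590946 = 2^1* 3^2*43^1*67^1*937^1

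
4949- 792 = 4157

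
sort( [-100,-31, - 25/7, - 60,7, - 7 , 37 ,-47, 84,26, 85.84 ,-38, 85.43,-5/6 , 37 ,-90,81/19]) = [ - 100, -90, - 60, - 47, - 38,-31,-7, - 25/7,-5/6,  81/19,  7,  26, 37, 37 , 84, 85.43, 85.84]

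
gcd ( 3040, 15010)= 190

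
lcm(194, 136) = 13192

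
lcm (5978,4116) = 251076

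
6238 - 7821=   -  1583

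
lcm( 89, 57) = 5073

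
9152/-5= - 1831  +  3/5=   - 1830.40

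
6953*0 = 0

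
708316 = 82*8638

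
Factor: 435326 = 2^1*307^1*709^1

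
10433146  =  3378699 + 7054447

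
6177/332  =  6177/332 = 18.61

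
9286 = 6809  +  2477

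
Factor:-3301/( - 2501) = 41^(-1 ) * 61^( - 1)*3301^1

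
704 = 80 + 624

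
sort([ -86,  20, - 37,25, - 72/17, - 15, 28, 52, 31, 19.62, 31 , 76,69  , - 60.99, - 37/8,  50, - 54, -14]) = [ - 86, - 60.99, - 54, - 37, - 15,-14, - 37/8, - 72/17,  19.62, 20,25, 28,  31, 31, 50,52, 69,76]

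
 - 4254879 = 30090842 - 34345721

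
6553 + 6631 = 13184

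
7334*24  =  176016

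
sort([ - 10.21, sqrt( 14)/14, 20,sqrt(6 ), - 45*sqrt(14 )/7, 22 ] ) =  [-45*sqrt(14 )/7,-10.21,sqrt(14) /14, sqrt(6),20,22 ]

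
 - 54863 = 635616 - 690479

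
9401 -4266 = 5135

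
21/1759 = 21/1759 = 0.01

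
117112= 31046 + 86066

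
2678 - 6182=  - 3504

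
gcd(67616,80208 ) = 16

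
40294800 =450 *89544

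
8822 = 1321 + 7501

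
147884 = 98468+49416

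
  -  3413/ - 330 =10 + 113/330= 10.34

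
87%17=2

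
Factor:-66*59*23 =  - 2^1*3^1*11^1  *23^1*59^1= - 89562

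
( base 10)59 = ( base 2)111011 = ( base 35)1o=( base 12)4b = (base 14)43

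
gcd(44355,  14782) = 1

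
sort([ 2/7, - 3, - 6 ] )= [ - 6, -3, 2/7]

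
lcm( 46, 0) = 0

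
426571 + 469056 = 895627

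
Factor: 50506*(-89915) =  - 2^1*5^1*  7^2 *367^1*25253^1=- 4541246990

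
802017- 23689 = 778328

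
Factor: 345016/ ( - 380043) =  - 2^3*3^( - 2 )*7^1*61^1*101^1*42227^( - 1 ) 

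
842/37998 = 421/18999 = 0.02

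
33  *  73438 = 2423454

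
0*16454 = 0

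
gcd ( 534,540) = 6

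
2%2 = 0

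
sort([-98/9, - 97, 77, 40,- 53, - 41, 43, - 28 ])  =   [ - 97  , - 53,-41, - 28, - 98/9, 40, 43, 77]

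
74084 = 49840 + 24244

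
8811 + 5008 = 13819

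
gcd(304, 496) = 16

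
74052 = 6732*11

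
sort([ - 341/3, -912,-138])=[- 912, - 138,-341/3]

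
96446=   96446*1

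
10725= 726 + 9999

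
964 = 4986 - 4022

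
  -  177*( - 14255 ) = 2523135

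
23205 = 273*85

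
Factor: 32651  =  103^1 * 317^1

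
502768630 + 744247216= 1247015846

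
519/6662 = 519/6662 =0.08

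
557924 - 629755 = -71831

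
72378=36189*2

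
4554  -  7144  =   -2590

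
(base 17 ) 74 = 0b1111011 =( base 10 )123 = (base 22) 5d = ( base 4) 1323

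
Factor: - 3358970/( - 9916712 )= 1679485/4958356= 2^(-2)*5^1*13^ (  -  1)*17^( - 1)*71^( - 1) * 79^(-1)*335897^1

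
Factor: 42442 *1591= 2^1*37^1*43^1*21221^1 = 67525222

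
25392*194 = 4926048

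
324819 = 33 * 9843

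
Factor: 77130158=2^1*7^1*19^1*53^1*5471^1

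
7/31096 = 7/31096 = 0.00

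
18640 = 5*3728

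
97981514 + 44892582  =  142874096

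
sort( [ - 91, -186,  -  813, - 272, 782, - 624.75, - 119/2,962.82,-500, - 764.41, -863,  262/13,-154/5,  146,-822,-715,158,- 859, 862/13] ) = [ - 863,  -  859,  -  822,  -  813, - 764.41,  -  715, - 624.75, - 500, - 272, - 186,  -  91, - 119/2,-154/5,  262/13,862/13,  146,158,782,962.82 ] 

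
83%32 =19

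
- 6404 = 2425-8829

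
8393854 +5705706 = 14099560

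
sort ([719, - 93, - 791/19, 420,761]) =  [ - 93,-791/19, 420, 719, 761] 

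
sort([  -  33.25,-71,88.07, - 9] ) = [-71, - 33.25,  -  9, 88.07 ]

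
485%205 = 75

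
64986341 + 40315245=105301586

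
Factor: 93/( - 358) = -2^ (-1) * 3^1*31^1*179^( - 1)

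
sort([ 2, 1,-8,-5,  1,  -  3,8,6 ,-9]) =[ - 9,- 8 ,-5,-3, 1,1, 2,6,8] 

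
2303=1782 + 521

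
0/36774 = 0 = 0.00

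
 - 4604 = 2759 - 7363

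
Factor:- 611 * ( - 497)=7^1* 13^1*47^1*71^1 = 303667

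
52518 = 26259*2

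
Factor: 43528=2^3* 5441^1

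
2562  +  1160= 3722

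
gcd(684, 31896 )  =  36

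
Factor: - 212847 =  - 3^1*70949^1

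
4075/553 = 7 + 204/553 = 7.37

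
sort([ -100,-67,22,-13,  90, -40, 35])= [-100, - 67, - 40, - 13,22,35,90] 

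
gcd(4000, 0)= 4000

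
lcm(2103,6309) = 6309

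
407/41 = 9+ 38/41 = 9.93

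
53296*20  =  1065920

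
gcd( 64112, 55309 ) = 1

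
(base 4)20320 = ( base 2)1000111000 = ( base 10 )568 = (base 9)701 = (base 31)IA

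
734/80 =9+7/40  =  9.18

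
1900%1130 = 770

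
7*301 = 2107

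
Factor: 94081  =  13^1*7237^1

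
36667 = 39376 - 2709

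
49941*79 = 3945339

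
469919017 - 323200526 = 146718491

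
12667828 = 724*17497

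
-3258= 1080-4338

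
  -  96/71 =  - 2 + 46/71 = - 1.35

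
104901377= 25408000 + 79493377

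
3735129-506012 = 3229117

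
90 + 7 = 97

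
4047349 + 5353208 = 9400557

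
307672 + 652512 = 960184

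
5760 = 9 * 640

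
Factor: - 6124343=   -  307^1*19949^1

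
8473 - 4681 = 3792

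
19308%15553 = 3755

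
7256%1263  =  941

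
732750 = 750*977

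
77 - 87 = - 10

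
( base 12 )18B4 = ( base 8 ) 5710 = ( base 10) 3016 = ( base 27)43j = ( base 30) 3AG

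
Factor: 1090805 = 5^1 * 17^1*41^1*313^1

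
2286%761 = 3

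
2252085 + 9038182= 11290267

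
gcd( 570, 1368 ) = 114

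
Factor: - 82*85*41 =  -2^1 * 5^1*17^1*41^2 = - 285770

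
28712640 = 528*54380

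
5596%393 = 94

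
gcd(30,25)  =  5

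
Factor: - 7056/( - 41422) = 3528/20711= 2^3 * 3^2 *7^2 * 139^ ( - 1) * 149^(- 1)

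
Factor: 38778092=2^2* 23^1*421501^1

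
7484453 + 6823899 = 14308352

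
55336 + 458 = 55794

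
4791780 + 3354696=8146476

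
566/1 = 566 = 566.00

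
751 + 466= 1217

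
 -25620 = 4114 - 29734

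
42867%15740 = 11387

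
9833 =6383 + 3450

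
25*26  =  650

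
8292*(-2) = - 16584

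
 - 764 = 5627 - 6391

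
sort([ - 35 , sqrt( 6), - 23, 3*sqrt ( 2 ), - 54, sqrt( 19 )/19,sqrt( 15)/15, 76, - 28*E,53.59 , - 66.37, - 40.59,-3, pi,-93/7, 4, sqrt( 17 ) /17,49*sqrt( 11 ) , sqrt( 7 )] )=[  -  28*E, - 66.37, - 54,-40.59, - 35, - 23, - 93/7,  -  3 , sqrt(19 )/19,sqrt( 17 )/17, sqrt(15 )/15, sqrt(6),sqrt(7),pi, 4,  3*sqrt (2 ) , 53.59, 76,49*sqrt(11) ] 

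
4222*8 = 33776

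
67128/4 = 16782 = 16782.00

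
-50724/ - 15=16908/5 = 3381.60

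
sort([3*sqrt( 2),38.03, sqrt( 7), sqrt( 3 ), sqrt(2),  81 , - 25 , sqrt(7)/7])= [-25,sqrt ( 7)/7 , sqrt( 2),sqrt(3), sqrt (7 ) , 3*sqrt ( 2 ), 38.03,81]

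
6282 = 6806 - 524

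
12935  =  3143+9792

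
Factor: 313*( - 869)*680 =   -  2^3*5^1*11^1*17^1*79^1*313^1=-184957960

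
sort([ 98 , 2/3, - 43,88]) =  [-43 , 2/3, 88,98]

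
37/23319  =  37/23319=0.00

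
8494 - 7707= 787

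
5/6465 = 1/1293 = 0.00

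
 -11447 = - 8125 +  - 3322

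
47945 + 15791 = 63736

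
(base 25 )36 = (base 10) 81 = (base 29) 2n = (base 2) 1010001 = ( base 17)4D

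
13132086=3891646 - - 9240440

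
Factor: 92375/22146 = 2^(-1)*3^( - 1 )*5^3 *739^1*3691^( - 1)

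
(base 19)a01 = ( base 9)4852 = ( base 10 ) 3611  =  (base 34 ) 347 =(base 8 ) 7033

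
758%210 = 128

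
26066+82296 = 108362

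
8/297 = 8/297 = 0.03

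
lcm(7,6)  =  42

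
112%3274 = 112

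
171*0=0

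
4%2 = 0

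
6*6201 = 37206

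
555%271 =13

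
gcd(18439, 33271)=1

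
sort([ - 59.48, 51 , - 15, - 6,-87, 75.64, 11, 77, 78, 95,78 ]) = [ - 87, - 59.48, - 15, - 6, 11, 51,75.64,77, 78 , 78, 95 ]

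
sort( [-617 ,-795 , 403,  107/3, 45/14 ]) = [ - 795, - 617, 45/14, 107/3, 403] 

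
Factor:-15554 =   -  2^1*7^1*11^1 * 101^1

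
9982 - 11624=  - 1642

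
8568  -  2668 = 5900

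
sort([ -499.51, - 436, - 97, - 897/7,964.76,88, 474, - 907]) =[ - 907, - 499.51, - 436 , - 897/7, - 97,88, 474,964.76 ] 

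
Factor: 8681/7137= 3^( - 2) *13^(  -  1)*61^(  -  1 )*8681^1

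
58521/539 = 108 + 309/539 = 108.57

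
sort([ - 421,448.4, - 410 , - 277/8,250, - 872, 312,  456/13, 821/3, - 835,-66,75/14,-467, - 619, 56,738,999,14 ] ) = [ - 872,  -  835, - 619, - 467 , - 421,-410, - 66,-277/8 , 75/14,14 , 456/13, 56, 250, 821/3,312,448.4,738, 999] 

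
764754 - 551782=212972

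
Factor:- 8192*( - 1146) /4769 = 9388032/4769  =  2^14*3^1*19^(-1)*191^1*251^( - 1)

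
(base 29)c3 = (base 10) 351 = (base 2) 101011111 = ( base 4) 11133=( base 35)a1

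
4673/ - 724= -4673/724 = - 6.45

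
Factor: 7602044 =2^2*1900511^1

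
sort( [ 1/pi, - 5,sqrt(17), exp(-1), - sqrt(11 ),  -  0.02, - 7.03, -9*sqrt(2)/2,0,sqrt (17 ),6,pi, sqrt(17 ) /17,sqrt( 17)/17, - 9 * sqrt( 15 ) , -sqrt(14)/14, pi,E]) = [- 9*sqrt(15 ),-7.03, - 9*sqrt(2)/2, - 5 , - sqrt(11 ) ,-sqrt(14)/14, -0.02,0,sqrt( 17) /17,sqrt(17)/17, 1/pi , exp ( - 1), E , pi, pi, sqrt(17), sqrt ( 17),6] 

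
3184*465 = 1480560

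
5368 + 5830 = 11198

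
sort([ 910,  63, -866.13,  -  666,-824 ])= [ - 866.13, - 824,-666,  63,910]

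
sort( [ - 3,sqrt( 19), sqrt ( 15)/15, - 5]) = [  -  5, - 3, sqrt( 15 ) /15,sqrt(19 ) ]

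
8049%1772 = 961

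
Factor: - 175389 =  - 3^1*17^1*19^1*181^1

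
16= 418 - 402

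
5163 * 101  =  521463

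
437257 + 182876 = 620133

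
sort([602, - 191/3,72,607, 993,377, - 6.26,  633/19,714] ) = [ - 191/3, - 6.26, 633/19,72,377,602,607, 714 , 993]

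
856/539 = 856/539=1.59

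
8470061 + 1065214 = 9535275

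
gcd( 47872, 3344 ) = 176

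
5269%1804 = 1661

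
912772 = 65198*14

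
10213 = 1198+9015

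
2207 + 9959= 12166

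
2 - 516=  -514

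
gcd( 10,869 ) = 1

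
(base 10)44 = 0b101100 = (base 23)1L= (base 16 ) 2c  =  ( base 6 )112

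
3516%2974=542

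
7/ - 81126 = -7/81126= - 0.00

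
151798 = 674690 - 522892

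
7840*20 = 156800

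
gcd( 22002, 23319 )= 3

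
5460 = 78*70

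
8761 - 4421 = 4340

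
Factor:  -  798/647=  - 2^1*3^1*7^1*19^1*647^( - 1) 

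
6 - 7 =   -  1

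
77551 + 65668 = 143219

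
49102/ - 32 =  - 24551/16 = - 1534.44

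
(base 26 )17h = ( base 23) 1f1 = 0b1101101011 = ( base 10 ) 875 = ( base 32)RB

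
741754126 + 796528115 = 1538282241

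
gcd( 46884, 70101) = 3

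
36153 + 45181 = 81334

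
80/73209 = 80/73209 = 0.00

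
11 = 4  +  7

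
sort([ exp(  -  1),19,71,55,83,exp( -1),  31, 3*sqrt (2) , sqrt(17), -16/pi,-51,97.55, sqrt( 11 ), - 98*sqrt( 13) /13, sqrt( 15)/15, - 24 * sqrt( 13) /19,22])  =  [-51,  -  98*sqrt(13)/13,  -  16/pi,-24*sqrt( 13)/19,sqrt( 15)/15, exp( - 1 ),exp(  -  1 ), sqrt ( 11) , sqrt( 17),3*sqrt( 2) , 19,22,31, 55,71,83,97.55]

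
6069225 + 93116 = 6162341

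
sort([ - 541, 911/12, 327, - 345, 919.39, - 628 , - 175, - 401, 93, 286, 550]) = [ - 628,-541,-401, - 345, - 175,  911/12,93, 286 , 327,  550,919.39]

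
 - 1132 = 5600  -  6732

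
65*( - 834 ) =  - 54210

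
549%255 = 39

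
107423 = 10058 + 97365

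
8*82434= 659472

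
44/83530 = 22/41765 = 0.00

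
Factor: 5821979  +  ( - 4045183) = 1776796 =2^2*7^1*23^1 * 31^1*89^1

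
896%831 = 65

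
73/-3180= -1 + 3107/3180 = - 0.02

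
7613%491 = 248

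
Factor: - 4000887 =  -3^3*11^1*19^1*709^1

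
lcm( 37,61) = 2257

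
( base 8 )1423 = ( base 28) 103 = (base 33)NS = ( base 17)2c5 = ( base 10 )787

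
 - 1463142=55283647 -56746789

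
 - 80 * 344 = -27520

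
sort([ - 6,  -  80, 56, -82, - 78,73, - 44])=[- 82 , - 80,- 78, - 44,-6,56,73 ] 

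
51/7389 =17/2463 = 0.01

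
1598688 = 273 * 5856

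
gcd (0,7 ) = 7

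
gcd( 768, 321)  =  3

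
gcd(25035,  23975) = 5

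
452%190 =72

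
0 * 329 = 0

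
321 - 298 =23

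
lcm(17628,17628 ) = 17628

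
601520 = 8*75190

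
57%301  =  57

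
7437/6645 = 1 + 264/2215 = 1.12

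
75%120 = 75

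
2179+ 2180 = 4359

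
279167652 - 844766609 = - 565598957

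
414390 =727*570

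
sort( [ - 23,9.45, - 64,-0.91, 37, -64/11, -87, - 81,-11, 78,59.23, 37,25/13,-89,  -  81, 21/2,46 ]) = [ - 89,- 87, - 81,-81, - 64 , - 23, - 11,-64/11, - 0.91,25/13,9.45,21/2,  37,  37,46 , 59.23, 78] 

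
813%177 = 105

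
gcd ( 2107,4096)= 1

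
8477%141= 17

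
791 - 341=450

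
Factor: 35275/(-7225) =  - 17^( - 1) * 83^1=-83/17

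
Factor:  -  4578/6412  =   - 2^( - 1 ) * 3^1 * 109^1 * 229^( - 1) = - 327/458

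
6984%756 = 180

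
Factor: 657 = 3^2*73^1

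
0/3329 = 0 = 0.00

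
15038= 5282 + 9756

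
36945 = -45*( - 821 ) 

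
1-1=0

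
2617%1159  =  299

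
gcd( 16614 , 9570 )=6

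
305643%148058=9527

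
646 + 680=1326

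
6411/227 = 28 + 55/227 = 28.24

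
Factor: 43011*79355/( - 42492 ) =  - 2^(-2 )*3^5*5^1*59^2*269^1*3541^( - 1) = -  1137712635/14164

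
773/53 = 773/53 = 14.58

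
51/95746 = 51/95746  =  0.00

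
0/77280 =0 =0.00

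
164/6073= 164/6073=0.03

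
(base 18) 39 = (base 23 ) 2H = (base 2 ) 111111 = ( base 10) 63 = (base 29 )25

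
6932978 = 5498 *1261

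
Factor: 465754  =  2^1*232877^1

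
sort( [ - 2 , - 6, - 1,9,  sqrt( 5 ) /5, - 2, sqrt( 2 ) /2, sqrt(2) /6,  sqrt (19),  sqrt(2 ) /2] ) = [  -  6, - 2, - 2, - 1 , sqrt( 2)/6,sqrt( 5) /5, sqrt ( 2 ) /2 , sqrt (2 )/2,sqrt (19)  ,  9] 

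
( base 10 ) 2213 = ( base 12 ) 1345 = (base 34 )1V3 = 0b100010100101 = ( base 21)508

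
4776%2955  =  1821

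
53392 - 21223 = 32169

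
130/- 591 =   -  130/591 = -0.22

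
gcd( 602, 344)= 86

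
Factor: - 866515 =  - 5^1*13^1 * 13331^1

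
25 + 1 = 26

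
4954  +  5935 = 10889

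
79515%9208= 5851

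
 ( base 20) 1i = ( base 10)38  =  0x26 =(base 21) 1h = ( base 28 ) 1a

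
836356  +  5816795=6653151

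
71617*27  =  1933659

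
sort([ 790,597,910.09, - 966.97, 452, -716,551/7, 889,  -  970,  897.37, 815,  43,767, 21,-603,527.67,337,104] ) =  [- 970, - 966.97, - 716, - 603,21,43,551/7 , 104, 337,  452, 527.67,597,767,790,815,889, 897.37,  910.09 ]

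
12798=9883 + 2915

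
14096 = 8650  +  5446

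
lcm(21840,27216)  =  1769040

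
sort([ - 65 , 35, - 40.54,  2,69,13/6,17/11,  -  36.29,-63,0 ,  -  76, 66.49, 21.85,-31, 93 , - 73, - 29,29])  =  [ - 76, -73, -65,  -  63,-40.54, - 36.29, - 31,-29, 0, 17/11, 2, 13/6,21.85, 29, 35,66.49, 69,93]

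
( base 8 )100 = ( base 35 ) 1T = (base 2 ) 1000000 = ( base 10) 64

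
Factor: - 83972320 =-2^5*5^1*524827^1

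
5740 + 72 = 5812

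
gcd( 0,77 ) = 77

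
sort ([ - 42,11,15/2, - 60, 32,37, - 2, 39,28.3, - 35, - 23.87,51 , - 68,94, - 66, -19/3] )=[ - 68, - 66, - 60, - 42, - 35, - 23.87,-19/3, - 2 , 15/2, 11, 28.3 , 32, 37,39, 51,94 ] 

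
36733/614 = 36733/614 = 59.83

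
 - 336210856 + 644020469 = 307809613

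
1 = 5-4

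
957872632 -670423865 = 287448767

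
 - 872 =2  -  874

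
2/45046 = 1/22523= 0.00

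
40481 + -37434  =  3047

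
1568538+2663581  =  4232119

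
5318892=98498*54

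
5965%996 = 985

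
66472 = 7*9496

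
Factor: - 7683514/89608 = -2^( - 2)*23^( - 1) * 487^(-1 )*3841757^1=-3841757/44804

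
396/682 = 18/31= 0.58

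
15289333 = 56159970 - 40870637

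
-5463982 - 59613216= - 65077198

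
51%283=51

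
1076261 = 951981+124280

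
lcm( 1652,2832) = 19824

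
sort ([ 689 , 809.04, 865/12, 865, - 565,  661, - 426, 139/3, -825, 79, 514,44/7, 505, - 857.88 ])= [ - 857.88, -825, - 565, - 426, 44/7 , 139/3,865/12, 79,505, 514, 661, 689, 809.04,865]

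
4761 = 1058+3703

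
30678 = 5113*6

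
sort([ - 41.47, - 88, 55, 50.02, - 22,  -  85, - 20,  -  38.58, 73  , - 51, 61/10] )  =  [ - 88, - 85, - 51, - 41.47,  -  38.58, - 22 , - 20, 61/10,  50.02, 55,73]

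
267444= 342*782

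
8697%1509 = 1152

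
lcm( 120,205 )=4920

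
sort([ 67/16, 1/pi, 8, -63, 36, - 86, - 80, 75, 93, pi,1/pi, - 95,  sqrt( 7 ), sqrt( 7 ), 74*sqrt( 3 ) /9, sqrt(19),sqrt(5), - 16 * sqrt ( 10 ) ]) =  [ - 95, - 86, - 80, - 63, - 16*sqrt( 10),1/pi, 1/pi,sqrt(5 ), sqrt (7 ),  sqrt(7 ), pi,  67/16, sqrt(19), 8,74 * sqrt( 3)/9, 36, 75, 93]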